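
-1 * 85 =-85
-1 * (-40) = 40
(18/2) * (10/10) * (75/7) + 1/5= 3382/35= 96.63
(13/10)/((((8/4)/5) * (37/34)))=221/74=2.99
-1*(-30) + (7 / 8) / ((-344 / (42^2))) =17553 / 688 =25.51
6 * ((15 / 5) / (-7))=-18 / 7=-2.57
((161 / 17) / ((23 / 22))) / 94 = 77 / 799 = 0.10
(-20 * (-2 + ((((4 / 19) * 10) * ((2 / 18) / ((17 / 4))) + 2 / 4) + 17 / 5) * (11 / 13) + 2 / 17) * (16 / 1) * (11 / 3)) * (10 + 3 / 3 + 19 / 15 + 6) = -53368825664 / 1700595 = -31382.44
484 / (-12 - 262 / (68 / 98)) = -8228 / 6623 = -1.24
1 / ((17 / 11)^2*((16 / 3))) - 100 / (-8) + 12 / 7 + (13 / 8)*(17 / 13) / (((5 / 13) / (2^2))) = 5889809 / 161840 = 36.39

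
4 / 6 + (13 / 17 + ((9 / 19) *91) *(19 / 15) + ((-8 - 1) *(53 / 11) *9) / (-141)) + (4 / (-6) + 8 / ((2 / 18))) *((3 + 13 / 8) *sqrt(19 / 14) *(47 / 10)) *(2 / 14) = 7751801 / 131835 + 186073 *sqrt(266) / 11760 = 316.86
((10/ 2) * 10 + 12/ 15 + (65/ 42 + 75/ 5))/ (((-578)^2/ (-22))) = -155573/ 35078820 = -0.00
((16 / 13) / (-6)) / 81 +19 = 60013 / 3159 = 19.00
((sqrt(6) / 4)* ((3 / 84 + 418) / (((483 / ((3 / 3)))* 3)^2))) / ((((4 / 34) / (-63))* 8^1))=-198985* sqrt(6) / 59721984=-0.01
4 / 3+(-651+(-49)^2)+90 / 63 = 36808 / 21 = 1752.76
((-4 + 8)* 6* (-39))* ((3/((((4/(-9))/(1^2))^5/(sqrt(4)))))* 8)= 20726199/8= 2590774.88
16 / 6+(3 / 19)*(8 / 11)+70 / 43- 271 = -7187549 / 26961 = -266.59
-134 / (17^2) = -134 / 289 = -0.46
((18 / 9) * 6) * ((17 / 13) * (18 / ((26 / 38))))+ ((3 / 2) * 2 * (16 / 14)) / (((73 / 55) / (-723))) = -1454.80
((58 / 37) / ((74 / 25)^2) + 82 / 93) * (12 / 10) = 9992717 / 7851215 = 1.27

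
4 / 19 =0.21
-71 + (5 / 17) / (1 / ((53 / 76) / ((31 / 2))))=-1421581 / 20026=-70.99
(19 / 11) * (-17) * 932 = -301036 / 11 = -27366.91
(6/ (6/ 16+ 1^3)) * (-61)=-2928/ 11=-266.18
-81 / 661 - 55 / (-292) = 0.07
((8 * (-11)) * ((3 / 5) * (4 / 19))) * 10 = -111.16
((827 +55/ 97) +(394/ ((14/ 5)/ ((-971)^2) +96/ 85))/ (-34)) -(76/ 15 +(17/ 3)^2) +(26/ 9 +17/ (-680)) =782.99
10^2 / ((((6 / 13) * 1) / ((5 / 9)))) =3250 / 27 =120.37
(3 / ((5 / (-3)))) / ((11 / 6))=-54 / 55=-0.98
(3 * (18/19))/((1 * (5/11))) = 594/95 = 6.25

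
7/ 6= 1.17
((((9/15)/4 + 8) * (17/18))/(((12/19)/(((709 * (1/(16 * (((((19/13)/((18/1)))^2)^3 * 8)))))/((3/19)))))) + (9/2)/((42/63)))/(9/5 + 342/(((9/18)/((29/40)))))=6913061255144319/2306160416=2997649.78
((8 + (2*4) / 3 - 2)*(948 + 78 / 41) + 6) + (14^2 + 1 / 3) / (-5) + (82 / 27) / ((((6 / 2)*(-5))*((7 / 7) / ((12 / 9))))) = 408430753 / 49815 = 8198.95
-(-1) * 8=8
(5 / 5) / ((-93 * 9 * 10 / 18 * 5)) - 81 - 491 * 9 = -4500.00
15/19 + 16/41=919/779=1.18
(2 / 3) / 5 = 2 / 15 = 0.13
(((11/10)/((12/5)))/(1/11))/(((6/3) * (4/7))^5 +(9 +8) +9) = 2033647/11274000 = 0.18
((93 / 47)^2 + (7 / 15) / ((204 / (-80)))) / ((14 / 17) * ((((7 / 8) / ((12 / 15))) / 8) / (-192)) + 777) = 10333757440 / 2151284169153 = 0.00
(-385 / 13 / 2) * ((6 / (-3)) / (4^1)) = 385 / 52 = 7.40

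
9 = 9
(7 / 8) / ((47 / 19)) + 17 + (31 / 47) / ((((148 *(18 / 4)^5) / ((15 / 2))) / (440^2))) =20.86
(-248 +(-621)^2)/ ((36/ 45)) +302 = 1928173/ 4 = 482043.25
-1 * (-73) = 73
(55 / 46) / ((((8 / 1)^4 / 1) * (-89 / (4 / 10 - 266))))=913 / 1048064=0.00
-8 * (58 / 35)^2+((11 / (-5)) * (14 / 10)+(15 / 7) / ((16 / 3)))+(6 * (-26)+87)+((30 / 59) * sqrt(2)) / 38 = -367097 / 3920+15 * sqrt(2) / 1121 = -93.63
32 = 32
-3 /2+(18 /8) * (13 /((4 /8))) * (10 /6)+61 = 157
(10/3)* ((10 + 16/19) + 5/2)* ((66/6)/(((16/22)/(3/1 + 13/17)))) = 817960/323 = 2532.38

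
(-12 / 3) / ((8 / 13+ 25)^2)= -676 / 110889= -0.01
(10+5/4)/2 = 45/8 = 5.62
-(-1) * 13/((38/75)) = 975/38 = 25.66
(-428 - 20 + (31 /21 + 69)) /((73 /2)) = -15856 /1533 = -10.34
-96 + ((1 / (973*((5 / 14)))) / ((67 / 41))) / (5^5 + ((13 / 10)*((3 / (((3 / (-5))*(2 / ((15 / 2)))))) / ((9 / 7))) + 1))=-333341324592 / 3472305485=-96.00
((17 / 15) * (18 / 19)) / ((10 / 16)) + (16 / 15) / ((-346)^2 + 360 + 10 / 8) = 1175802512 / 684440325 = 1.72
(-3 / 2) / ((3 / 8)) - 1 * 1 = -5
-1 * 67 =-67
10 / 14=5 / 7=0.71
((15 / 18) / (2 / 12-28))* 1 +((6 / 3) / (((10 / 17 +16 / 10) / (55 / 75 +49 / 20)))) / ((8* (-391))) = -1058617 / 34292448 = -0.03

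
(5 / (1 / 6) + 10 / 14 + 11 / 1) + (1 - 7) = 35.71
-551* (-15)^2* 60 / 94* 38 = -141331500 / 47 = -3007053.19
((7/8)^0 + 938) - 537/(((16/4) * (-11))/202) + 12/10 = 374607/110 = 3405.52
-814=-814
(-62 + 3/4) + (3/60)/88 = -107799/1760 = -61.25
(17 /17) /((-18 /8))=-4 /9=-0.44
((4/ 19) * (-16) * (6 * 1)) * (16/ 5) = -6144/ 95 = -64.67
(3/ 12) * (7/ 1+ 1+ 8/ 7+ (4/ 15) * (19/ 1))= 373/ 105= 3.55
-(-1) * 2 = 2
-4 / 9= -0.44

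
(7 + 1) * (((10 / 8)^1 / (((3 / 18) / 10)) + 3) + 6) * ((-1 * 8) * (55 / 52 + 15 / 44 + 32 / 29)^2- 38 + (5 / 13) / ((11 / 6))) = -59050.14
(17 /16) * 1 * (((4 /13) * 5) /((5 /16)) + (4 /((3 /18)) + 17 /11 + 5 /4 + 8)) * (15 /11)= 57.55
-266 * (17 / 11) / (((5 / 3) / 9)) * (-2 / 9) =27132 / 55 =493.31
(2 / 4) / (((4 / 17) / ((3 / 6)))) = 17 / 16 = 1.06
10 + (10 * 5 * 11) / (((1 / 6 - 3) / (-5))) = 16670 / 17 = 980.59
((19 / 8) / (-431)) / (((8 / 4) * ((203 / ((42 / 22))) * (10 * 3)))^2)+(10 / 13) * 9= 12631389407753 / 1824534025600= 6.92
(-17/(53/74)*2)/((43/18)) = -45288/2279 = -19.87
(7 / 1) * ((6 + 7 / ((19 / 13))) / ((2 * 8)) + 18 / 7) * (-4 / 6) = -6907 / 456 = -15.15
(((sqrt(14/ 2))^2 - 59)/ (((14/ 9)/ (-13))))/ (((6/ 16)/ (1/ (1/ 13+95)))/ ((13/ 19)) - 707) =-1028196/ 1549471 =-0.66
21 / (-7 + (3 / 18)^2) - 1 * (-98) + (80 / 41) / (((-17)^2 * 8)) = 282506368 / 2974099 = 94.99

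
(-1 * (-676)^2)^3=-95428956661682176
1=1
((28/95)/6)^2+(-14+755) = 60187921/81225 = 741.00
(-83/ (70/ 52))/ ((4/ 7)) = -1079/ 10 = -107.90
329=329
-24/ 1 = -24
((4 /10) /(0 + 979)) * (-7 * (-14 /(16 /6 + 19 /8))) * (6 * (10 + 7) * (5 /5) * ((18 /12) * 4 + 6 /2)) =4318272 /592295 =7.29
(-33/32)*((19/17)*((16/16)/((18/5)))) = -0.32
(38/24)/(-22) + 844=843.93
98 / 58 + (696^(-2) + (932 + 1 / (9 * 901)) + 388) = 576863156741 / 436458816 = 1321.69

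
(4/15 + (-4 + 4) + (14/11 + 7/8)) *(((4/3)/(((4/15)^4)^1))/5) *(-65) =-46609875/5632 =-8275.90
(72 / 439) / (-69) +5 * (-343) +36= -16952887 / 10097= -1679.00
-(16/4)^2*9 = -144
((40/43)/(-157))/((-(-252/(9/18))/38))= -190/425313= -0.00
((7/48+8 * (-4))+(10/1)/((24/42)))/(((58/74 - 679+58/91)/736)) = 53356849/3422112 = 15.59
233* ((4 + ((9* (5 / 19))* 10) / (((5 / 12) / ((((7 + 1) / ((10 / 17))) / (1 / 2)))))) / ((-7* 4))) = -1715579 / 133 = -12899.09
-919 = -919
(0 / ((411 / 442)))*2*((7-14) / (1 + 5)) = 0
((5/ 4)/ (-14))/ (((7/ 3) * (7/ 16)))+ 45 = 15405/ 343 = 44.91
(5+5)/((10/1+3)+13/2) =0.51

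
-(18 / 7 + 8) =-74 / 7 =-10.57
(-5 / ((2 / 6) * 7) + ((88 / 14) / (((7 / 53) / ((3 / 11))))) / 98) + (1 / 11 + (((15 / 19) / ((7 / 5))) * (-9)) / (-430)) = -82327909 / 43155574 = -1.91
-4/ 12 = -1/ 3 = -0.33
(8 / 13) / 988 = 2 / 3211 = 0.00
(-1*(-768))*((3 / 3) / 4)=192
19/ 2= 9.50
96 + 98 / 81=7874 / 81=97.21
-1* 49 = -49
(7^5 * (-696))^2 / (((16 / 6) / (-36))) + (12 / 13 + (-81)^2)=-24014635553451687 / 13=-1847279657957822.08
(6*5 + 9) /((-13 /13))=-39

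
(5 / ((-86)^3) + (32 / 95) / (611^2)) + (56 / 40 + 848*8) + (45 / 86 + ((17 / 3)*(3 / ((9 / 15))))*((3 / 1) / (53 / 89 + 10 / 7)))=2988074264094819637 / 437625993221768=6827.92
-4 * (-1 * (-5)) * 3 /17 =-60 /17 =-3.53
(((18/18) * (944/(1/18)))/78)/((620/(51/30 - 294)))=-1034742/10075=-102.70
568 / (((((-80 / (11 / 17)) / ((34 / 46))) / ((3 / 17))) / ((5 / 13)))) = -2343 / 10166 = -0.23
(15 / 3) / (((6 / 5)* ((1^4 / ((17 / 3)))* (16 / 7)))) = 2975 / 288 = 10.33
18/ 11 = 1.64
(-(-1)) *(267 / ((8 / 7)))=1869 / 8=233.62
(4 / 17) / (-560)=-1 / 2380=-0.00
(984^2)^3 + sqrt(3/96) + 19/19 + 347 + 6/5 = 907759056765321565.38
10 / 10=1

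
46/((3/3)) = 46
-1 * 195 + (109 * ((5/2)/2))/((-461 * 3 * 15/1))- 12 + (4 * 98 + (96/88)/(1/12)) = 36161485/182556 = 198.08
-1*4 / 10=-2 / 5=-0.40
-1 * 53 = -53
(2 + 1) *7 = 21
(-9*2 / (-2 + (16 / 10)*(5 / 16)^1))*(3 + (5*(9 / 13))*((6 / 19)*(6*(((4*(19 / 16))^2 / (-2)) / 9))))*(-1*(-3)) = -4887 / 26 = -187.96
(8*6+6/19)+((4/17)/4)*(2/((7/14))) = 15682/323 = 48.55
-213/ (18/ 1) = -71/ 6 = -11.83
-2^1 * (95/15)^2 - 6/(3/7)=-848/9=-94.22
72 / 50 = 36 / 25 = 1.44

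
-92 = -92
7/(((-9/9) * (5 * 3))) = -7/15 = -0.47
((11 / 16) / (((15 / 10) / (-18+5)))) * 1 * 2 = -143 / 12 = -11.92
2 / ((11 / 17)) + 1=45 / 11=4.09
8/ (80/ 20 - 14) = -4/ 5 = -0.80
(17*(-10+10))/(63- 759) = 0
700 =700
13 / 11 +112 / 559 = 1.38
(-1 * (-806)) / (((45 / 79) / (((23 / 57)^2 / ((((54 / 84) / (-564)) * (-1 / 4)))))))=354620372288 / 438615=808500.33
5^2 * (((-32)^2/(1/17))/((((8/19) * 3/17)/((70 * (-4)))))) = -4919936000/3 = -1639978666.67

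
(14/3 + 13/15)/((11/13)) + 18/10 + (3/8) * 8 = 1871/165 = 11.34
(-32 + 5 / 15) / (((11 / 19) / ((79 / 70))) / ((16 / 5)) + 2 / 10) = -5703800 / 64899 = -87.89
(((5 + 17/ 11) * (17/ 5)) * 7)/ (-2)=-4284/ 55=-77.89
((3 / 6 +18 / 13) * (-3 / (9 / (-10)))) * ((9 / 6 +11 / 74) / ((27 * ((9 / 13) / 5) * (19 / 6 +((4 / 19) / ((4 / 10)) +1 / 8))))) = 11358200 / 15653331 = 0.73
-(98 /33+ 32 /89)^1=-9778 /2937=-3.33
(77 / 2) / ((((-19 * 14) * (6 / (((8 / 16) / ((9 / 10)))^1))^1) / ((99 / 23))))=-605 / 10488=-0.06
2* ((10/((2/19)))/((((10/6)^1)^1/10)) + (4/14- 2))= 7956/7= 1136.57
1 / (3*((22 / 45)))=15 / 22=0.68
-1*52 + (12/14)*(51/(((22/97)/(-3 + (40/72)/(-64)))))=-3113973/4928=-631.89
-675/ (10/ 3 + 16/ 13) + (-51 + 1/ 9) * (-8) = 415267/ 1602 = 259.22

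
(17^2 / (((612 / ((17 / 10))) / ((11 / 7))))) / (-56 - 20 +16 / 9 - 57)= -3179 / 330680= -0.01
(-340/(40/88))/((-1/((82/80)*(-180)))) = -138006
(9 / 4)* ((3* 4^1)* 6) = 162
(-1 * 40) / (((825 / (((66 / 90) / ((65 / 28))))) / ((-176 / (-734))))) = -19712 / 5367375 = -0.00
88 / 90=44 / 45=0.98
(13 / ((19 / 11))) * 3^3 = 3861 / 19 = 203.21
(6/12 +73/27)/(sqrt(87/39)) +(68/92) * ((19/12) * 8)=173 * sqrt(377)/1566 +646/69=11.51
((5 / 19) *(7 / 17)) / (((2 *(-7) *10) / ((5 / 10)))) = -1 / 2584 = -0.00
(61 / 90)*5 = 61 / 18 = 3.39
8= 8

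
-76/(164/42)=-798/41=-19.46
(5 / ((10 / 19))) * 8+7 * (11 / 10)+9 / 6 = 426 / 5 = 85.20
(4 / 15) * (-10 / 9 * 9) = -8 / 3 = -2.67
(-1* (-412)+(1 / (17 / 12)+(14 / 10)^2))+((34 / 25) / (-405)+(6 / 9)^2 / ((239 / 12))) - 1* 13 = 16524460718 / 41137875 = 401.68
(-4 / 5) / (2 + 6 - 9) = 4 / 5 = 0.80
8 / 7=1.14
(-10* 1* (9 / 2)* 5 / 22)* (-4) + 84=1374 / 11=124.91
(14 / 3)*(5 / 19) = 70 / 57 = 1.23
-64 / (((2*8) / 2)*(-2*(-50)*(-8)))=1 / 100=0.01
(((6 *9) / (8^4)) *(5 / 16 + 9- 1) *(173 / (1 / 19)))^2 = 139325374282689 / 1073741824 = 129756.87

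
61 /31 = 1.97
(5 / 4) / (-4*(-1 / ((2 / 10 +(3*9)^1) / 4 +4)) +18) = 135 / 1984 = 0.07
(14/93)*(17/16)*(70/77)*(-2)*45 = -8925/682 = -13.09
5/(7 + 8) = 1/3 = 0.33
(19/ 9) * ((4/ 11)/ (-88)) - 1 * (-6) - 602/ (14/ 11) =-1017145/ 2178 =-467.01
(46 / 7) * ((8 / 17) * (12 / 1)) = 4416 / 119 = 37.11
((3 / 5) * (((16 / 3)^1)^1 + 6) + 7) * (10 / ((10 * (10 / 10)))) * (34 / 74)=6.34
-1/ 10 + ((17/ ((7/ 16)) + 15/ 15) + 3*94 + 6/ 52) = 146452/ 455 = 321.87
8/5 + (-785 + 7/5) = -782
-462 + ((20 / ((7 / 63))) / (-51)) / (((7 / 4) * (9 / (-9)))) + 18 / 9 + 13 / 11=-597953 / 1309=-456.80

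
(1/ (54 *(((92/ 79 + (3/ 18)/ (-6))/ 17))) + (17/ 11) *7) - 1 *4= 756971/ 106689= 7.10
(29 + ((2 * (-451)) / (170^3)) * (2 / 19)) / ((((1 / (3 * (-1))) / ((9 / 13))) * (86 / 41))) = -749179185993 / 26090486500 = -28.71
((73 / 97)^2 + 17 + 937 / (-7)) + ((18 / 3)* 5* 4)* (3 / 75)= -36715583 / 329315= -111.49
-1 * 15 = -15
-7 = -7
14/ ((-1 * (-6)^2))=-7/ 18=-0.39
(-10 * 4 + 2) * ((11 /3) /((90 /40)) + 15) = -17062 /27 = -631.93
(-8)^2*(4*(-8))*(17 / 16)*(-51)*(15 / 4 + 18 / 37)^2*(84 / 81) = 2827733216 / 1369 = 2065546.54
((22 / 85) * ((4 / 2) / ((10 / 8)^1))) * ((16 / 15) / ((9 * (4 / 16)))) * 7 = 1.37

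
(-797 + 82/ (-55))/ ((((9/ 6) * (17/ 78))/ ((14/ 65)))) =-2459352/ 4675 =-526.06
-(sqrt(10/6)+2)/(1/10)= -20 - 10 * sqrt(15)/3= -32.91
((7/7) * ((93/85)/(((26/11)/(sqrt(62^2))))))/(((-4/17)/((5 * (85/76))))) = -2695605/3952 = -682.09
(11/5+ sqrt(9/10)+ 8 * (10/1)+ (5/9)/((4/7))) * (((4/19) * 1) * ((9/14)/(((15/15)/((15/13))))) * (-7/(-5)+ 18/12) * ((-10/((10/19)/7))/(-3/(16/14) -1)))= 324 * sqrt(10)/65+ 89826/65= 1397.70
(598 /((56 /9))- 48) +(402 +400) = 23803 /28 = 850.11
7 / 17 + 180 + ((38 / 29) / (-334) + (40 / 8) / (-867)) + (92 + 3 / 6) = 272.90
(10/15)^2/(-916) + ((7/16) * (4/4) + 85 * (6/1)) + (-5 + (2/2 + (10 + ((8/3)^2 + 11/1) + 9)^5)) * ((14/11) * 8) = 1705713577053681145/2379910896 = 716713209.69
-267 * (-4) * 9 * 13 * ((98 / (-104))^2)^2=98520.83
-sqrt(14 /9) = -sqrt(14) /3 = -1.25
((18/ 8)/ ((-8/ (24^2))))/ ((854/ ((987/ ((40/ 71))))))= -810891/ 2440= -332.33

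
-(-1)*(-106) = -106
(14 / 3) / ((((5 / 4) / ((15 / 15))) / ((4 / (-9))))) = -224 / 135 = -1.66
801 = 801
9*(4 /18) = 2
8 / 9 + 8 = 80 / 9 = 8.89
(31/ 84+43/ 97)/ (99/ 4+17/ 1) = 6619/ 340179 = 0.02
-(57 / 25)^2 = -3249 / 625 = -5.20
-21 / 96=-7 / 32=-0.22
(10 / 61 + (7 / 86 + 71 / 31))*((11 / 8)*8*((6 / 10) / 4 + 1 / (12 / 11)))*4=145151776 / 1219695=119.01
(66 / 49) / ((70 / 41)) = 1353 / 1715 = 0.79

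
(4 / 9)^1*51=68 / 3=22.67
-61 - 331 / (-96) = -5525 / 96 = -57.55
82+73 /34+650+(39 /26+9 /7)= 87695 /119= 736.93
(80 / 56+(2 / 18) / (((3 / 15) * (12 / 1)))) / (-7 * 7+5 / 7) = -1115 / 36504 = -0.03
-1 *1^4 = -1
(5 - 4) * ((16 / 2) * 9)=72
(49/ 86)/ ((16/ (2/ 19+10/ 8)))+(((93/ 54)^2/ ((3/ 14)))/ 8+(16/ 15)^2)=1852681637/ 635299200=2.92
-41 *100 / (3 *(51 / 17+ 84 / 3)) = -4100 / 93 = -44.09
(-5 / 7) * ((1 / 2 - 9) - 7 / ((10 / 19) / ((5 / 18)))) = 2195 / 252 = 8.71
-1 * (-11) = 11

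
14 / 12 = 7 / 6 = 1.17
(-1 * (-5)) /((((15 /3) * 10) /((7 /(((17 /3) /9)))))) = 189 /170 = 1.11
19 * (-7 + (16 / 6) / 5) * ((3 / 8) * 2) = -1843 / 20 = -92.15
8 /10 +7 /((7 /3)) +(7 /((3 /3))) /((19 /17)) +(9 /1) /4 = 12.31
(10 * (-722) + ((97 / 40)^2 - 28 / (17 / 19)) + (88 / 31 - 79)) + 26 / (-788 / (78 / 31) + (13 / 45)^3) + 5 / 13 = -29771542077144470149 / 4066443266142400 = -7321.27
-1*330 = -330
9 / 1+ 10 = 19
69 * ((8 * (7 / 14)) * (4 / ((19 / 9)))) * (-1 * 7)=-69552 / 19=-3660.63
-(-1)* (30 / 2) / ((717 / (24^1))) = 120 / 239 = 0.50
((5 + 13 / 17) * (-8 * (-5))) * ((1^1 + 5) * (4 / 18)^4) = 125440 / 37179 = 3.37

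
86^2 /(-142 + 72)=-3698 /35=-105.66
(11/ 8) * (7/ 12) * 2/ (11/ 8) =7/ 6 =1.17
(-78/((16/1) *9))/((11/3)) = -13/88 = -0.15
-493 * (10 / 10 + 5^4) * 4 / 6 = -617236 / 3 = -205745.33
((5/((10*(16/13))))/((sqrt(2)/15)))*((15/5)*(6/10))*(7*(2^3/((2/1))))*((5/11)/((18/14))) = 9555*sqrt(2)/176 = 76.78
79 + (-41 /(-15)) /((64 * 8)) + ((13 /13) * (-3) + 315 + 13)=3102761 /7680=404.01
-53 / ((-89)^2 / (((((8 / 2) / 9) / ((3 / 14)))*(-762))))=10.57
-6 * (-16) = 96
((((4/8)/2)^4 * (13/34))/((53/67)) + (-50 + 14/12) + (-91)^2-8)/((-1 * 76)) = -11381722933/105179136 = -108.21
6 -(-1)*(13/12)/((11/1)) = 805/132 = 6.10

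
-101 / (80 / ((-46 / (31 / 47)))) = 109181 / 1240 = 88.05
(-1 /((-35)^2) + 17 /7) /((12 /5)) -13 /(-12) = 2053 /980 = 2.09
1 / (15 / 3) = 1 / 5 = 0.20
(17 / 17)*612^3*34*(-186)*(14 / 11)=-20294304081408 / 11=-1844936734673.45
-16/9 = -1.78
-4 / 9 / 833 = -4 / 7497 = -0.00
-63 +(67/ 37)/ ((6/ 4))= -6859/ 111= -61.79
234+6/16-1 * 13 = 1771/8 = 221.38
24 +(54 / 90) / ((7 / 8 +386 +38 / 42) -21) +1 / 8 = 59466367 / 2464760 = 24.13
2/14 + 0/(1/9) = 1/7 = 0.14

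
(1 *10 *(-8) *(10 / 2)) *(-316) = 126400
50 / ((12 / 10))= 125 / 3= 41.67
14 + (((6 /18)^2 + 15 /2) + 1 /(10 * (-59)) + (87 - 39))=184813 /2655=69.61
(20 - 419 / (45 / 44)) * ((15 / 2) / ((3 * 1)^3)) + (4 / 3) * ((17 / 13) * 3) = -108476 / 1053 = -103.02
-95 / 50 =-19 / 10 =-1.90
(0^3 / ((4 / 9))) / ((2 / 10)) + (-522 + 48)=-474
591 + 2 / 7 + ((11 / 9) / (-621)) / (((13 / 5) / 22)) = 591.27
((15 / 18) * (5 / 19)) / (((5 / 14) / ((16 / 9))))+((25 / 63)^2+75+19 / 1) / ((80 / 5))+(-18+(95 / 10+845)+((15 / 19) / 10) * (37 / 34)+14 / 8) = 17338871573 / 20511792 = 845.31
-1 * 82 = -82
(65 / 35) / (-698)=-13 / 4886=-0.00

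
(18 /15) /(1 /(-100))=-120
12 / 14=6 / 7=0.86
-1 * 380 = -380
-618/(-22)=309/11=28.09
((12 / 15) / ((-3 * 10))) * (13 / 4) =-13 / 150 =-0.09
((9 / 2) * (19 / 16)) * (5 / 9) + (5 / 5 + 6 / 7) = 1081 / 224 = 4.83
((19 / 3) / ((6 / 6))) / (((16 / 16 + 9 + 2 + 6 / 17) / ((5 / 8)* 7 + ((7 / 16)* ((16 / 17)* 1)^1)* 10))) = 209 / 48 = 4.35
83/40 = 2.08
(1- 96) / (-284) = 95 / 284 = 0.33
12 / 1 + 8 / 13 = 164 / 13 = 12.62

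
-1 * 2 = -2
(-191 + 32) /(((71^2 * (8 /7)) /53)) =-58989 /40328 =-1.46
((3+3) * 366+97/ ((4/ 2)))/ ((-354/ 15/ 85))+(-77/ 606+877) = -7207.13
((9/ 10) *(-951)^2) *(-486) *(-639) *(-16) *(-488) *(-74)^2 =54039823163118457344/ 5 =10807964632623691468.80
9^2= 81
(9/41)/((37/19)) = 171/1517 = 0.11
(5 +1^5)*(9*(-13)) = -702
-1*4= -4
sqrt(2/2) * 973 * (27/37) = 26271/37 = 710.03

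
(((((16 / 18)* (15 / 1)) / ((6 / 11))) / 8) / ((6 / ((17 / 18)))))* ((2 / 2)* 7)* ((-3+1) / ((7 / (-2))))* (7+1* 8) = 4675 / 162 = 28.86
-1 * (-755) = 755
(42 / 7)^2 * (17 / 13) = 47.08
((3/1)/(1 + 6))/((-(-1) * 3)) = 1/7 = 0.14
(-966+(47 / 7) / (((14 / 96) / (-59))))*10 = -1804380 / 49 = -36824.08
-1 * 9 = -9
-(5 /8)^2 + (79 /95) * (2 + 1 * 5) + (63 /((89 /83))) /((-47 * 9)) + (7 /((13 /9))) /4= 6.50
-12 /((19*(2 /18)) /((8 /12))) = -72 /19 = -3.79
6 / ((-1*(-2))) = 3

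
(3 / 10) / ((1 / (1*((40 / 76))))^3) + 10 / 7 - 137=-6507091 / 48013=-135.53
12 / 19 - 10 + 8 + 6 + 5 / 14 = 1327 / 266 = 4.99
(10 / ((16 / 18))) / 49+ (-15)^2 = 44145 / 196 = 225.23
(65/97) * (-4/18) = -130/873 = -0.15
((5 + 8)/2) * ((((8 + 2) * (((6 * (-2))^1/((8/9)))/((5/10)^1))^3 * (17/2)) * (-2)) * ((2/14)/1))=21749715/7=3107102.14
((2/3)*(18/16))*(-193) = -579/4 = -144.75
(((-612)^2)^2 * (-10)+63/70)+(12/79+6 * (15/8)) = -2216474685369363/1580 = -1402832079347.70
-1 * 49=-49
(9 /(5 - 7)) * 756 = -3402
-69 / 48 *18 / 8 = -207 / 64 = -3.23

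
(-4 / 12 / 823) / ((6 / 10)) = -5 / 7407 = -0.00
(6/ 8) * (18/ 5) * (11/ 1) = 297/ 10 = 29.70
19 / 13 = 1.46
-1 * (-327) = 327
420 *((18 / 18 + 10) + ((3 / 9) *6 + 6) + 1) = 8400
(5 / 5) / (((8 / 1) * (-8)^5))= -1 / 262144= -0.00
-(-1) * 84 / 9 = 28 / 3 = 9.33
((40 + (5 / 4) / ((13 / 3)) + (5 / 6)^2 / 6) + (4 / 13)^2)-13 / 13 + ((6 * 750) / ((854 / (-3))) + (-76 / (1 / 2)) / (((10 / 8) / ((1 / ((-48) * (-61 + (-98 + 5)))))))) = 20296033783 / 857296440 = 23.67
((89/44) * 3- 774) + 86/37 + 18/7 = -763.04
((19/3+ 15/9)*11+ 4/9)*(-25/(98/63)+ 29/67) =-5838262/4221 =-1383.15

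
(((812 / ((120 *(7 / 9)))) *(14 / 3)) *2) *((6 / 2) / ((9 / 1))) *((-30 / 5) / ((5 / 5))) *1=-812 / 5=-162.40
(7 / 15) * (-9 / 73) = -21 / 365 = -0.06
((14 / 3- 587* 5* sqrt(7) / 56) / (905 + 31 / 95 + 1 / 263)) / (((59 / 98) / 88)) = -21.63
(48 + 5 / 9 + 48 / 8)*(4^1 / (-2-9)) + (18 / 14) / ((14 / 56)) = -10184 / 693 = -14.70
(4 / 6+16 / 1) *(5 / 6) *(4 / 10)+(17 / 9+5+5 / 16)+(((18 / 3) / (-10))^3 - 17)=-80263 / 18000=-4.46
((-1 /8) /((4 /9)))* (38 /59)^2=-3249 /27848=-0.12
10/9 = 1.11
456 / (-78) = -76 / 13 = -5.85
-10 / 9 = -1.11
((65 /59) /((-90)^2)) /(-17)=-13 /1624860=-0.00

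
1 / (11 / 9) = 9 / 11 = 0.82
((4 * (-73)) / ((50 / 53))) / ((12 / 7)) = -27083 / 150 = -180.55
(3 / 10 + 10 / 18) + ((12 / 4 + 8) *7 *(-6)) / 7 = -5863 / 90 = -65.14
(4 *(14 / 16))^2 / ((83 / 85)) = 4165 / 332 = 12.55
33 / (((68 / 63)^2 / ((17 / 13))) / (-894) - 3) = -58546719 / 5324197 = -11.00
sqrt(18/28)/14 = 3* sqrt(14)/196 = 0.06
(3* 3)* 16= 144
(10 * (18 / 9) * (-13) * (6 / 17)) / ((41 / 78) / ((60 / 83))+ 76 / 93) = -226324800 / 3808901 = -59.42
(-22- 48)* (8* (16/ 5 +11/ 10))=-2408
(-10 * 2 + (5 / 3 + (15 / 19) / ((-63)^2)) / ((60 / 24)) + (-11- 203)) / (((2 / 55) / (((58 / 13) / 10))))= -935515031 / 326781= -2862.82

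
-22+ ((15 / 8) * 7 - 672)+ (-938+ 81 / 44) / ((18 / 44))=-213787 / 72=-2969.26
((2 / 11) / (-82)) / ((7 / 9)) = -9 / 3157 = -0.00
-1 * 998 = -998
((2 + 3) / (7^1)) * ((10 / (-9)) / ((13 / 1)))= -50 / 819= -0.06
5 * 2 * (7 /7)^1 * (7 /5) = 14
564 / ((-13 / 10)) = -5640 / 13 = -433.85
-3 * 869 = -2607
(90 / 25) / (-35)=-18 / 175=-0.10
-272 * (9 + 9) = -4896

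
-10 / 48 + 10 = 235 / 24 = 9.79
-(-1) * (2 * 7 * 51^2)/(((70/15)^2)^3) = 1896129/537824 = 3.53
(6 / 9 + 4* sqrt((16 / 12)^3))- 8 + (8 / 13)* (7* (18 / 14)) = -70 / 39 + 32* sqrt(3) / 9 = 4.36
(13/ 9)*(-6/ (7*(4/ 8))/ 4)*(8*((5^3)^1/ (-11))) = 13000/ 231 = 56.28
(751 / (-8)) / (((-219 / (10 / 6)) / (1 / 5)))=751 / 5256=0.14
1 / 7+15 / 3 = 36 / 7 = 5.14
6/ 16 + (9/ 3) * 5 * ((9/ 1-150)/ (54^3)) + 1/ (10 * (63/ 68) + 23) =3767243/ 9596556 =0.39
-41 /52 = -0.79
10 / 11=0.91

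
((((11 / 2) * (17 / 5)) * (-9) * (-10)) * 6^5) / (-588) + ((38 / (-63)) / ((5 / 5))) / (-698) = -3425524211 / 153909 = -22256.82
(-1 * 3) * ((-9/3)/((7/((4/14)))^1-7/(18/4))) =162/413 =0.39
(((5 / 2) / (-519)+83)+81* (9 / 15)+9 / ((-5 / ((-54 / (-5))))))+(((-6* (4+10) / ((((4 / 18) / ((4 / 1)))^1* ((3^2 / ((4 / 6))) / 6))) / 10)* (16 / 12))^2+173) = 215730529 / 25950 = 8313.32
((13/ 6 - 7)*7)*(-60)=2030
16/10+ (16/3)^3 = 153.30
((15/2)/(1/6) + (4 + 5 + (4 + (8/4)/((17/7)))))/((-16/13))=-1625/34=-47.79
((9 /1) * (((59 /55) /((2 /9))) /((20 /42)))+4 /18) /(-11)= -8.31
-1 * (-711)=711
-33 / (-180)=11 / 60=0.18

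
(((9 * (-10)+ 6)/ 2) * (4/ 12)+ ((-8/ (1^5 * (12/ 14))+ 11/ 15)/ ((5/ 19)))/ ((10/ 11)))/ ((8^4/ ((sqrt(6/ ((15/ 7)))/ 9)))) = -12487 * sqrt(70)/ 46080000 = -0.00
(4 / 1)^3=64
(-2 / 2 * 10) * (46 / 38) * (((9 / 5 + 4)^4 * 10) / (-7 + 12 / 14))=455488964 / 20425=22300.56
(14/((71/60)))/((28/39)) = 1170/71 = 16.48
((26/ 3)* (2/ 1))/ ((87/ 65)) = 3380/ 261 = 12.95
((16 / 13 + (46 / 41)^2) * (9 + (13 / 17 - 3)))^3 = 244898438987086136000 / 51271964912864501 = 4776.46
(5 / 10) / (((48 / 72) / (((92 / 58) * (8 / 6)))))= 1.59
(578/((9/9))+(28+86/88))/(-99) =-26707/4356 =-6.13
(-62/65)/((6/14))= -434/195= -2.23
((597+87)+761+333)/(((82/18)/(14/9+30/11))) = 753872/451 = 1671.56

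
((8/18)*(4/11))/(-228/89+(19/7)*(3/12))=-39872/464607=-0.09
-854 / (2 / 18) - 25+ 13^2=-7542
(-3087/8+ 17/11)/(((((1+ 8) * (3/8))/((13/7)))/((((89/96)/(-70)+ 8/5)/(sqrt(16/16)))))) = -4688233199/13970880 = -335.57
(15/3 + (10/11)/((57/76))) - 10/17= 3155/561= 5.62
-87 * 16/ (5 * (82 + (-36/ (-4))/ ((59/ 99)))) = -82128/ 28645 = -2.87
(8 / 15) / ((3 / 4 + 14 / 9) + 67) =96 / 12475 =0.01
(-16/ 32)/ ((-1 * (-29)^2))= 1/ 1682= 0.00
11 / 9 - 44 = -385 / 9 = -42.78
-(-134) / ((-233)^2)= 134 / 54289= 0.00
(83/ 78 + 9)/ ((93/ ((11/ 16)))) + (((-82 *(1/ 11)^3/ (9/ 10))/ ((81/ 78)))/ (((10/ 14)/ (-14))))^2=2352227373330899/ 1349036445186144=1.74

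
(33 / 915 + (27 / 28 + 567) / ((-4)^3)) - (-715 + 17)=689.16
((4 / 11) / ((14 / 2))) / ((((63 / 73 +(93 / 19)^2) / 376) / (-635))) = -629204228 / 1259181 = -499.69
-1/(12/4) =-1/3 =-0.33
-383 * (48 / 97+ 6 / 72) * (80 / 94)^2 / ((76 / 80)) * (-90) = 61862160000 / 4071187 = 15195.12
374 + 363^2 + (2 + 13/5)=660738/5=132147.60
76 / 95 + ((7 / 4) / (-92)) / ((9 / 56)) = 1411 / 2070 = 0.68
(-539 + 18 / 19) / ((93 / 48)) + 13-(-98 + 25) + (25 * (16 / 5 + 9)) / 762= -85860823 / 448818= -191.30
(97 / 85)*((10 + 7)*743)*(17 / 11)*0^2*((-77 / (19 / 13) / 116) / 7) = 0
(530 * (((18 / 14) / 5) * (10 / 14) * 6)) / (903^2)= 3180 / 4439449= 0.00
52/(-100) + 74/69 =953/1725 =0.55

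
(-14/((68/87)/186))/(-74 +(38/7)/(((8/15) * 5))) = 51156/1105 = 46.30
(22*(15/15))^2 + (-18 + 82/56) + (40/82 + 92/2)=590017/1148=513.95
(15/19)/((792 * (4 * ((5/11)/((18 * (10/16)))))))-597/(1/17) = -10148.99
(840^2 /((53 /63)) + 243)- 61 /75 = 3334922692 /3975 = 838974.26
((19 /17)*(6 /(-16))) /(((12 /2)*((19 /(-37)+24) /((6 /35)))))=-2109 /4136440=-0.00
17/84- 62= -5191/84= -61.80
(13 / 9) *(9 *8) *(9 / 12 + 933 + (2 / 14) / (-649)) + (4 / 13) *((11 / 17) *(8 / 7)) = 13928419542 / 143429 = 97110.20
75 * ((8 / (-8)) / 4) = -75 / 4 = -18.75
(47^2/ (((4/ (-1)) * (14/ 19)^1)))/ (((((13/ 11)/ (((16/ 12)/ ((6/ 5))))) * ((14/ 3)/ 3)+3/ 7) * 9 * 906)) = -2308405/ 52316064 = -0.04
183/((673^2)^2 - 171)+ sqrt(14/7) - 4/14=-410289356459/1436012752090+ sqrt(2)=1.13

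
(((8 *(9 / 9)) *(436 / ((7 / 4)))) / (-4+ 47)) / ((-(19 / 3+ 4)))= -41856 / 9331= -4.49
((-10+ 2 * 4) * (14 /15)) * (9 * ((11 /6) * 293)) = -9024.40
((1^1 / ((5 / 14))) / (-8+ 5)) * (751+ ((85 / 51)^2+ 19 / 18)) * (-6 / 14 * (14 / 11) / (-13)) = -63406 / 2145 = -29.56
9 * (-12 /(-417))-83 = -11501 /139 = -82.74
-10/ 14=-5/ 7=-0.71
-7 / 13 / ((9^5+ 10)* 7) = -1 / 767767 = -0.00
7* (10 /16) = 35 /8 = 4.38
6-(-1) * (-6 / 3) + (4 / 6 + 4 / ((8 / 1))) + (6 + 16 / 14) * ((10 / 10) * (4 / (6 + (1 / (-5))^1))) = 10.09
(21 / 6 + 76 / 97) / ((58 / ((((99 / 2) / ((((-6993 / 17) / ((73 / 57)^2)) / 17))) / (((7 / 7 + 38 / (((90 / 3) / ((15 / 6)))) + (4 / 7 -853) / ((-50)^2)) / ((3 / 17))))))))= -15683913125 / 1372099614838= -0.01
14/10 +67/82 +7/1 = 3779/410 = 9.22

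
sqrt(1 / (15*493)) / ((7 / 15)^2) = 15*sqrt(7395) / 24157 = 0.05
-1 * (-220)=220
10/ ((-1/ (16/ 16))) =-10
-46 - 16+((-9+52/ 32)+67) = -19/ 8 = -2.38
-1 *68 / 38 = -34 / 19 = -1.79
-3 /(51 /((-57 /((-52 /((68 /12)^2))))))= -323 /156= -2.07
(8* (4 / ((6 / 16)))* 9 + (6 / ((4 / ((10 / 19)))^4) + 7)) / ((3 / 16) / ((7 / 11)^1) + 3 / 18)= 6787133430 / 4039951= 1680.00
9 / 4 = 2.25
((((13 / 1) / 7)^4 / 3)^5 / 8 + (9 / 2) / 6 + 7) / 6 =20207114058920621845867 / 930696994095346379664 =21.71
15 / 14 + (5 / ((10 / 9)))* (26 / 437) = 8193 / 6118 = 1.34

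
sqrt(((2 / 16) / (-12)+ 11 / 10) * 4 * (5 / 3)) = sqrt(1046) / 12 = 2.70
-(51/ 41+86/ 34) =-2630/ 697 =-3.77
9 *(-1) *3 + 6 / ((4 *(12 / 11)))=-205 / 8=-25.62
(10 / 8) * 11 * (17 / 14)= 935 / 56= 16.70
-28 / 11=-2.55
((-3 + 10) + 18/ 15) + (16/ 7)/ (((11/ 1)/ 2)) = 3317/ 385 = 8.62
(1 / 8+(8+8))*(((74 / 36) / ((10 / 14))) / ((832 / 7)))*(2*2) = 77959 / 49920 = 1.56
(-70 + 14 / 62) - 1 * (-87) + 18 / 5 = 3228 / 155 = 20.83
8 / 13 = 0.62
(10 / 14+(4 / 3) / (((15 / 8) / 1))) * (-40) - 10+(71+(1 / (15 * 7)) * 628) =3139 / 315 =9.97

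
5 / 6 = 0.83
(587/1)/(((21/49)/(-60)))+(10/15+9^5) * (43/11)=4905467/33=148650.52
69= 69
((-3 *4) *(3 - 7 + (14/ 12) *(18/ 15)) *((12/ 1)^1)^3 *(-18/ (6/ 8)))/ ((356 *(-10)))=808704/ 2225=363.46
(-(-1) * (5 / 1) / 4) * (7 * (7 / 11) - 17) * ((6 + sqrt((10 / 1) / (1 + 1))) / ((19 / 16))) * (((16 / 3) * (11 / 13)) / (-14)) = 35.06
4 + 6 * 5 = 34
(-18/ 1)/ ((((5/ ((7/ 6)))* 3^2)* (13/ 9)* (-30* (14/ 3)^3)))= 27/ 254800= 0.00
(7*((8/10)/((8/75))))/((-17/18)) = -945/17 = -55.59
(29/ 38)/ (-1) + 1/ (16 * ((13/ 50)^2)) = 2073/ 12844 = 0.16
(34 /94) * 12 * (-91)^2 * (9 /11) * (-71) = -1079478036 /517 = -2087965.25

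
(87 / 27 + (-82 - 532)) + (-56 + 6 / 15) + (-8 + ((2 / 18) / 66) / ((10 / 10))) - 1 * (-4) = -1991017 / 2970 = -670.38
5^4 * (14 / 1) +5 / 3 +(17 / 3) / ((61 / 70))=1602745 / 183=8758.17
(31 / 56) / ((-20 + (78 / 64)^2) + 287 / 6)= 11904 / 630469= 0.02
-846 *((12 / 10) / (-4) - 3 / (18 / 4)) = 817.80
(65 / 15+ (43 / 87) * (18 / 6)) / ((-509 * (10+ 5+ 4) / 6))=-0.00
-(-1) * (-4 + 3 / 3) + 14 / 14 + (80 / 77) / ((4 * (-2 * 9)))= -1396 / 693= -2.01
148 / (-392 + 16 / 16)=-148 / 391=-0.38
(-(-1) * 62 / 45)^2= 3844 / 2025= 1.90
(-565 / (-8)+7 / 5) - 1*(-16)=3521 / 40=88.02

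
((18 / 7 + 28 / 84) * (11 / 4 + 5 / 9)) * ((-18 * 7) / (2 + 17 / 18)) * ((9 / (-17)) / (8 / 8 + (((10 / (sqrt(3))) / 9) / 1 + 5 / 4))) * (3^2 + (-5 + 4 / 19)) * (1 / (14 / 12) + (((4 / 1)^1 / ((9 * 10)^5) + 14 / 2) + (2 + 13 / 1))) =7240.20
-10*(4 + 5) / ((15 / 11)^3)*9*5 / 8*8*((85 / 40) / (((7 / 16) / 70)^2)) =-86887680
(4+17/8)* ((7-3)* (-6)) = -147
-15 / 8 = -1.88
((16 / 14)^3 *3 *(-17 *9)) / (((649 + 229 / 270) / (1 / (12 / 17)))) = -89890560 / 60182437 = -1.49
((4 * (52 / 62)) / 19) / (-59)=-104 / 34751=-0.00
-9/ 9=-1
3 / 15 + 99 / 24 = 173 / 40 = 4.32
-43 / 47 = -0.91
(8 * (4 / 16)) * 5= 10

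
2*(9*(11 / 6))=33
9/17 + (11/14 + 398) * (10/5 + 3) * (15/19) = 7120719/4522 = 1574.68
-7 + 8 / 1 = 1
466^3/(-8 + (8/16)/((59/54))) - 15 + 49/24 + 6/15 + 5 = -143291770259/10680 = -13416832.42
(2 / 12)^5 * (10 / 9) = 5 / 34992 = 0.00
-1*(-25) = 25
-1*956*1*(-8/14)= 3824/7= 546.29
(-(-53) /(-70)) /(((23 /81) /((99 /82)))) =-425007 /132020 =-3.22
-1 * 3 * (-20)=60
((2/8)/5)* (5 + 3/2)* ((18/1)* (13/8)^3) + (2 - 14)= 134169/10240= 13.10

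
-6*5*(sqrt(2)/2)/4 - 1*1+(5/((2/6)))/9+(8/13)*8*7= 1370/39 - 15*sqrt(2)/4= 29.82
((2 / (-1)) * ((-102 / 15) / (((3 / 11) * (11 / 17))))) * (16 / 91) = 13.55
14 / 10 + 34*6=1027 / 5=205.40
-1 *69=-69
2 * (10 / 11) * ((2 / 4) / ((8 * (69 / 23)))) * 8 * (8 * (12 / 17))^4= 283115520 / 918731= 308.16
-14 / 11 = -1.27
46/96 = 23/48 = 0.48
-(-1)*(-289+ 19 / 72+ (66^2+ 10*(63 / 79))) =23179957 / 5688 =4075.24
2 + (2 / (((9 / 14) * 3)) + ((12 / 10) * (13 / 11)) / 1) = 6616 / 1485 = 4.46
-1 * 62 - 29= -91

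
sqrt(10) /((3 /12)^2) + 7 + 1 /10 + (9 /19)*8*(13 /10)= 457 /38 + 16*sqrt(10)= 62.62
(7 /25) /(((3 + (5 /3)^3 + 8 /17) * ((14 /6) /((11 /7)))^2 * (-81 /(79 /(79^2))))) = -561 /228969650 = -0.00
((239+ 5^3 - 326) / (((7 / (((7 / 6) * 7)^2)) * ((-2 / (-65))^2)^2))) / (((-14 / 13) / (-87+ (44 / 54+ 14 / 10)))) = 247286382513625 / 7776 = 31801232319.14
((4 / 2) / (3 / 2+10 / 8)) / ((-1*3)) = -8 / 33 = -0.24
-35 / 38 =-0.92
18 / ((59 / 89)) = 1602 / 59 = 27.15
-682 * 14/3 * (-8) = 76384/3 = 25461.33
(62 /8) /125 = 31 /500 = 0.06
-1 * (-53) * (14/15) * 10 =1484/3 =494.67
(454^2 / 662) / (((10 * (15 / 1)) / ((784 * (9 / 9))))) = 1627.34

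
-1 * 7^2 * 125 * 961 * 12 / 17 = -70633500 / 17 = -4154911.76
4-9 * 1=-5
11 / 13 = 0.85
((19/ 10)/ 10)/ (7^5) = 0.00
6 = 6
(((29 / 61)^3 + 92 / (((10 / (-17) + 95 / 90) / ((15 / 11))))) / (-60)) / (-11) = 95887900577 / 235647134580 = 0.41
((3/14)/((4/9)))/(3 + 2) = 0.10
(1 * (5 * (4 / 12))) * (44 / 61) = 220 / 183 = 1.20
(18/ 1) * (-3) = -54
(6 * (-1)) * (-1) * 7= 42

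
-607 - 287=-894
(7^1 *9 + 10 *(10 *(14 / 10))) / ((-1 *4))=-203 / 4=-50.75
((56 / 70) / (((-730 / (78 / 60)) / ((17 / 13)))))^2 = 289 / 83265625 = 0.00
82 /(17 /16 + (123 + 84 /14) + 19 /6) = 3936 /6395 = 0.62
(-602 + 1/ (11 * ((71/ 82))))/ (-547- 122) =470080/ 522489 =0.90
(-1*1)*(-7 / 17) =0.41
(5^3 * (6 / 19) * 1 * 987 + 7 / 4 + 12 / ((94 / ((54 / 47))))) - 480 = 38482.42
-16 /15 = -1.07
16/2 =8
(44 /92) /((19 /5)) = 55 /437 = 0.13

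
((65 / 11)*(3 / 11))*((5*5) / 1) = 4875 / 121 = 40.29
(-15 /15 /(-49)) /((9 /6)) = 2 /147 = 0.01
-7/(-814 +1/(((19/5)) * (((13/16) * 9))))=15561/1809442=0.01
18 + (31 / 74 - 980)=-71157 / 74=-961.58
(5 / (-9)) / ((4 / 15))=-25 / 12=-2.08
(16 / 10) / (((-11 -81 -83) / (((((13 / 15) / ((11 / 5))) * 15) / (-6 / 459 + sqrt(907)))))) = -2434536 * sqrt(907) / 40871521075 -31824 / 40871521075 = -0.00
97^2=9409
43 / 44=0.98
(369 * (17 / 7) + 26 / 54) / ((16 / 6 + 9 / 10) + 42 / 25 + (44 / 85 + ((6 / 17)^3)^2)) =204520035893900 / 1315281015909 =155.50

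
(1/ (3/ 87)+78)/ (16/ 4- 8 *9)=-1.57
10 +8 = 18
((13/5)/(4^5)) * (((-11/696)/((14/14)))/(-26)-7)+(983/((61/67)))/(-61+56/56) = -1566191869/86949888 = -18.01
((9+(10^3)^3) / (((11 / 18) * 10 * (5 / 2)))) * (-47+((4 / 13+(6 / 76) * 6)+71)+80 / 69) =2652654023873886 / 1562275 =1697943079.08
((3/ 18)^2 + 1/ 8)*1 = 11/ 72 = 0.15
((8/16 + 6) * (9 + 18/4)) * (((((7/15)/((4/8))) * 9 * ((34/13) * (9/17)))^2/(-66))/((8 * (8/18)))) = -2893401/57200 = -50.58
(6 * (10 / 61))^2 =3600 / 3721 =0.97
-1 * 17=-17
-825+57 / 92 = -824.38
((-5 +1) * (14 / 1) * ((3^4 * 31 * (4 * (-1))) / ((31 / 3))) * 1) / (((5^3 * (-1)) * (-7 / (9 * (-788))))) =-55147392 / 125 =-441179.14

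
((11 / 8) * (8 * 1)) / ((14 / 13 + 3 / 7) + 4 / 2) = 91 / 29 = 3.14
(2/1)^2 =4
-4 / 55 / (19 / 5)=-4 / 209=-0.02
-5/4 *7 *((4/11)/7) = -5/11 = -0.45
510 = 510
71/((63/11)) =781/63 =12.40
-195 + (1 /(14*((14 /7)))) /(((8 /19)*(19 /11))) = -43669 /224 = -194.95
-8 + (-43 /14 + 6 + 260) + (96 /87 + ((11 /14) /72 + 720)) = 28531687 /29232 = 976.04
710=710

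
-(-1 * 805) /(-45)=-161 /9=-17.89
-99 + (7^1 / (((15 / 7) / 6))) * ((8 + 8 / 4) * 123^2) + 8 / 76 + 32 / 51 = 2873264975 / 969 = 2965185.73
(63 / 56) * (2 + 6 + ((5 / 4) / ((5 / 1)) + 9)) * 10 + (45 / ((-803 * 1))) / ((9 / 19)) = 193.94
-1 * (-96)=96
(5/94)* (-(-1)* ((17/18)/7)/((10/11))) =187/23688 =0.01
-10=-10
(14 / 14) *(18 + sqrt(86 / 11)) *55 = 5 *sqrt(946) + 990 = 1143.79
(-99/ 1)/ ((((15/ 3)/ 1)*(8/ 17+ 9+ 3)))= -1683/ 1060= -1.59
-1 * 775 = -775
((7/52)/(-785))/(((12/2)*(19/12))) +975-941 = 13184853/387790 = 34.00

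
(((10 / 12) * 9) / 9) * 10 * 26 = 650 / 3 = 216.67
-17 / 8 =-2.12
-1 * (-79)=79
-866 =-866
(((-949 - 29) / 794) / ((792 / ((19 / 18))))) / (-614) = 3097 / 1158338016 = 0.00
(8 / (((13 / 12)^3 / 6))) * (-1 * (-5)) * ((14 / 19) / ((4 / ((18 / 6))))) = 4354560 / 41743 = 104.32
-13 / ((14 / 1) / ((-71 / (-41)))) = -923 / 574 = -1.61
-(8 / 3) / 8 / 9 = -1 / 27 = -0.04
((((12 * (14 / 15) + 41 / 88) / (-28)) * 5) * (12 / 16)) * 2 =-15399 / 4928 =-3.12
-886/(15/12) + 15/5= -3529/5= -705.80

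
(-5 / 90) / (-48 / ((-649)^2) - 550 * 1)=421201 / 4169890764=0.00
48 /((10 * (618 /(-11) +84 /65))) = -572 /6541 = -0.09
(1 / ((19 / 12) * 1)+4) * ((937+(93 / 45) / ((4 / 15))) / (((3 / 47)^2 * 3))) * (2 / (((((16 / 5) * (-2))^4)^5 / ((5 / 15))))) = 8757202243804931640625 / 487728568437811262225856558268416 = 0.00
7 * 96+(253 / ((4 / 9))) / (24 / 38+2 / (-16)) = 12570 / 7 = 1795.71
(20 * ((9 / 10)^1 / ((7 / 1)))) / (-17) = -18 / 119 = -0.15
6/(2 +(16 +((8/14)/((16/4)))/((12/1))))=504/1513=0.33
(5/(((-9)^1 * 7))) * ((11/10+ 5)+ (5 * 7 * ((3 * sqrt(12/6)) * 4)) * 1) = -100 * sqrt(2)/3-61/126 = -47.62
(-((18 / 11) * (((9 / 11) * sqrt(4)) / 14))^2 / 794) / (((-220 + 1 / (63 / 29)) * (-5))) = -118098 / 2813732928545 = -0.00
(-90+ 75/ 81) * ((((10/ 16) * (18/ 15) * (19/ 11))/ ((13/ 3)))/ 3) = -3515/ 396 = -8.88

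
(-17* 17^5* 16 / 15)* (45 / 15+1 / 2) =-1351703864 / 15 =-90113590.93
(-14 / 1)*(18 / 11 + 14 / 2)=-120.91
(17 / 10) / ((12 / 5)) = 17 / 24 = 0.71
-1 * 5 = -5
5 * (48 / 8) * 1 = 30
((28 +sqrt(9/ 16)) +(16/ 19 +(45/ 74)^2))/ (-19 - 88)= -779339/ 2783177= -0.28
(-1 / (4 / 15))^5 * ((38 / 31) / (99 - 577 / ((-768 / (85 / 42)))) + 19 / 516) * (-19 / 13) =12226598817159375 / 230143422386176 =53.13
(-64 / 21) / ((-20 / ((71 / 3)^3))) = 5726576 / 2835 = 2019.96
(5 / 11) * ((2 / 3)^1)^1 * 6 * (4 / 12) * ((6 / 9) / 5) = 8 / 99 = 0.08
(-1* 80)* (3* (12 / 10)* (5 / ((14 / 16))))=-11520 / 7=-1645.71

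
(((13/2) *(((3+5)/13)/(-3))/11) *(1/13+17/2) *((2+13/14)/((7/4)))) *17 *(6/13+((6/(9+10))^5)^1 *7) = -3225547632680/225550334009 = -14.30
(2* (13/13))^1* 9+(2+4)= 24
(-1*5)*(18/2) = -45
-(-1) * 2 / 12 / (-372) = -1 / 2232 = -0.00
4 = 4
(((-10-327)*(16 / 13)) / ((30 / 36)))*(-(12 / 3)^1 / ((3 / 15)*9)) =43136 / 39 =1106.05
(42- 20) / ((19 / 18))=396 / 19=20.84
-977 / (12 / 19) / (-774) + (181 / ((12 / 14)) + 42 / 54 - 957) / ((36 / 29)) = -4166957 / 6966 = -598.19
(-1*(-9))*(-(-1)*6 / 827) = 54 / 827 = 0.07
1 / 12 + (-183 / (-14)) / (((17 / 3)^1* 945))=1429 / 16660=0.09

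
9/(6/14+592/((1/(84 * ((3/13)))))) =273/348109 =0.00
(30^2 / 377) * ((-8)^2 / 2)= 76.39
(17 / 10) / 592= 17 / 5920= 0.00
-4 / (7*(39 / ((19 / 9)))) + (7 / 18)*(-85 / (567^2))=-47647 / 1535274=-0.03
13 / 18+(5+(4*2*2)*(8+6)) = 4135 / 18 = 229.72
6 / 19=0.32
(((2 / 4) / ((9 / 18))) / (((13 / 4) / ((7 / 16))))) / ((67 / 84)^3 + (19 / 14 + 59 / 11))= 11409552 / 612639989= 0.02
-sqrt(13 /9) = -sqrt(13) /3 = -1.20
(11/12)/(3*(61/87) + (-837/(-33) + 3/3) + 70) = 3509/376932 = 0.01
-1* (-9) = 9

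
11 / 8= 1.38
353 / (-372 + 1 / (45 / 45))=-353 / 371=-0.95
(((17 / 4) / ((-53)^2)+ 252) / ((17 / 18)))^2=649403726526801 / 9121396036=71195.65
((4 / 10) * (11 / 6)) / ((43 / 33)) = 121 / 215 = 0.56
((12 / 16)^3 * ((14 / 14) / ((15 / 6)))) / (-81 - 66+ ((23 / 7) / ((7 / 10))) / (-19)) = -25137 / 21933920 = -0.00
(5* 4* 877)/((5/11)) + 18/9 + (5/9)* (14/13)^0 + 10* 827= 421745/9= 46860.56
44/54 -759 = -20471/27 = -758.19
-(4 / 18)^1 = -2 / 9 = -0.22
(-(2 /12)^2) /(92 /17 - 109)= 17 /63396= 0.00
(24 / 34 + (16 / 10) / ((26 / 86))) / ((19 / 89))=589892 / 20995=28.10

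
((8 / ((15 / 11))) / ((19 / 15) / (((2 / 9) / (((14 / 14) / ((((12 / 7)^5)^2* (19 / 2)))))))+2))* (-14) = -8475799191552 / 206673689329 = -41.01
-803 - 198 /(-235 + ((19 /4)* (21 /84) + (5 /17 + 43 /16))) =-25181651 /31393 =-802.14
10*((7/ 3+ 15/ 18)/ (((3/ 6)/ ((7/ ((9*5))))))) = 266/ 27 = 9.85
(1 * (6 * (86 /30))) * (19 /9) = 1634 /45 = 36.31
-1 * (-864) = 864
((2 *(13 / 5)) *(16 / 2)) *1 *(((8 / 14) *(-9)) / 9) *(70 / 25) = -1664 / 25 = -66.56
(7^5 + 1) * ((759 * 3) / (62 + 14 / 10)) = 191359080 / 317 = 603656.40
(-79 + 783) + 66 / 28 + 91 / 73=723171 / 1022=707.60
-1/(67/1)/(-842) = 1/56414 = 0.00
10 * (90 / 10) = 90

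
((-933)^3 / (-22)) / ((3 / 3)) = 36916647.14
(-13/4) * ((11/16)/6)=-143/384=-0.37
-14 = -14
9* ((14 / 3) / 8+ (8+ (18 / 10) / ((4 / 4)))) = 93.45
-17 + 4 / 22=-185 / 11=-16.82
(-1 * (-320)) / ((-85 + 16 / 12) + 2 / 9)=-2880 / 751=-3.83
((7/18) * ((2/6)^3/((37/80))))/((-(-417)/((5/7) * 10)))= 2000/3749247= 0.00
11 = 11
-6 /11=-0.55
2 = 2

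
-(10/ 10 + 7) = -8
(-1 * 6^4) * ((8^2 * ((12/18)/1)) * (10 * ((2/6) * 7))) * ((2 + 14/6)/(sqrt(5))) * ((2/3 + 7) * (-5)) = 42864640 * sqrt(5) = 95848248.87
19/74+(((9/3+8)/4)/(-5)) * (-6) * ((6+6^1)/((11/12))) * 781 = 12483599/370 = 33739.46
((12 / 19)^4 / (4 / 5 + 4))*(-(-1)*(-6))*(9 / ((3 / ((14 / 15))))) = -72576 / 130321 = -0.56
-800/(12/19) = -3800/3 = -1266.67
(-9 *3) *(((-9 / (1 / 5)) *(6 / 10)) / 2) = 729 / 2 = 364.50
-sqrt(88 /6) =-2 * sqrt(33) /3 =-3.83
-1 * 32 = -32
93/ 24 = 31/ 8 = 3.88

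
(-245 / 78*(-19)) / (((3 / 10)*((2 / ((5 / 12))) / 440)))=6400625 / 351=18235.40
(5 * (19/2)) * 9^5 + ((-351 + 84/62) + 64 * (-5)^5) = 161477627/62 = 2604477.85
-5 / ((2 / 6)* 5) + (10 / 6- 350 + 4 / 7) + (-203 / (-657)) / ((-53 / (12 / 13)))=-370493386 / 1056237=-350.77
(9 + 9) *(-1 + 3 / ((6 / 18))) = 144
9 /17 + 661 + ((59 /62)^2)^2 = 166380669793 /251197712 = 662.35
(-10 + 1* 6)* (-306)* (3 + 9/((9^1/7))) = 12240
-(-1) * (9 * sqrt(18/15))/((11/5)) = 9 * sqrt(30)/11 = 4.48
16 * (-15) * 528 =-126720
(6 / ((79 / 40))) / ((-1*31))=-240 / 2449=-0.10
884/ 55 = 16.07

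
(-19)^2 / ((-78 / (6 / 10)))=-361 / 130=-2.78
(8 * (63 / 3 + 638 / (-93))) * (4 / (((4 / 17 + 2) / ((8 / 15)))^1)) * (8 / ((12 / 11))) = 12590336 / 15903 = 791.70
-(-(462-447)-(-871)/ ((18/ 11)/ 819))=-871841/ 2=-435920.50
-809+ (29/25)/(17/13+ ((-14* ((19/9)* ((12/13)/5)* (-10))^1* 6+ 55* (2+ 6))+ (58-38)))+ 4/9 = -1865273632/2306925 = -808.55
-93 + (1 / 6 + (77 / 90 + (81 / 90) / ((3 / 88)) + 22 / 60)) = -5869 / 90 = -65.21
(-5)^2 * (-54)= -1350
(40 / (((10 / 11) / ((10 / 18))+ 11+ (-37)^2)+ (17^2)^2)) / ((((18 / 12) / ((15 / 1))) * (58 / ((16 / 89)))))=35200 / 2410470749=0.00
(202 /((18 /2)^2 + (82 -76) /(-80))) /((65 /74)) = 119584 /42081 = 2.84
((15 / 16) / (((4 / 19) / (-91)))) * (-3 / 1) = 77805 / 64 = 1215.70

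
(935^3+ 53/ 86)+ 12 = 70296433335/ 86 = 817400387.62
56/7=8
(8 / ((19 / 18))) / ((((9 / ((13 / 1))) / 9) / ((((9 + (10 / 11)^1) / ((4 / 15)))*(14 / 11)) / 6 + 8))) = 3597516 / 2299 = 1564.82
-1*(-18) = 18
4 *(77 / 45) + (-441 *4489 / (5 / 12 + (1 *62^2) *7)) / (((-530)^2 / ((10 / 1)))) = 279258002926 / 40816300905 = 6.84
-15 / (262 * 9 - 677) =-0.01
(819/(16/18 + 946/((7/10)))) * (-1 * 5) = -257985/85196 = -3.03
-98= -98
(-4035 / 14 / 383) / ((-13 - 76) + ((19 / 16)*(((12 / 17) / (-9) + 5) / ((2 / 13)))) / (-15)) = 0.01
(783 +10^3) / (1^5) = 1783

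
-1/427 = -0.00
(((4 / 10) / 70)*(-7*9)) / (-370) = 9 / 9250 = 0.00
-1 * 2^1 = -2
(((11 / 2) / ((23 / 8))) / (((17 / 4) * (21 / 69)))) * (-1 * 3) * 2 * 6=-6336 / 119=-53.24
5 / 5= 1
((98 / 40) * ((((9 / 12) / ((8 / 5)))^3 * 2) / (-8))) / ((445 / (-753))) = 4981095 / 46661632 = 0.11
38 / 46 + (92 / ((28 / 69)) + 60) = 46294 / 161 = 287.54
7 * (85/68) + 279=287.75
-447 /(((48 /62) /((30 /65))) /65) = -69285 /4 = -17321.25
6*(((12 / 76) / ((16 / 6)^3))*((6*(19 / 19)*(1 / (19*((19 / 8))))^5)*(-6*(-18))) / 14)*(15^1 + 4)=10077696 / 42917463804607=0.00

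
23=23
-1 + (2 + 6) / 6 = 1 / 3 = 0.33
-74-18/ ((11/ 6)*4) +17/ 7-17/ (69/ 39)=-148117/ 1771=-83.63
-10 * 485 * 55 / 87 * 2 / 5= -106700 / 87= -1226.44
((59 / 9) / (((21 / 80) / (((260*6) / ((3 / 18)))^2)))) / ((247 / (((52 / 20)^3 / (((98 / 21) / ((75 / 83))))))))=2329480857600 / 77273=30146116.47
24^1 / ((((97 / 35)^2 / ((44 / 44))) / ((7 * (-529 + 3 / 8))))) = -108791025 / 9409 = -11562.44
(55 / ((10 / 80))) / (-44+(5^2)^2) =440 / 581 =0.76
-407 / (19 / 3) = -1221 / 19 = -64.26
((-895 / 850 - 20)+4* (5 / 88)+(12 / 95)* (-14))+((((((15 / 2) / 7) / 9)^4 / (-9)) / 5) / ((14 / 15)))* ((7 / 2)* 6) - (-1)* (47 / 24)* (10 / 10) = -2281470566513 / 110558558880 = -20.64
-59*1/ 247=-59/ 247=-0.24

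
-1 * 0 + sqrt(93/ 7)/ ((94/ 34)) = 1.32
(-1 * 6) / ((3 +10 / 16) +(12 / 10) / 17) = -4080 / 2513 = -1.62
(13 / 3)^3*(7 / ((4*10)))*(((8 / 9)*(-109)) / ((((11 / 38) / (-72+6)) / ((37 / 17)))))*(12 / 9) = 18855146128 / 20655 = 912861.11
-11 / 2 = -5.50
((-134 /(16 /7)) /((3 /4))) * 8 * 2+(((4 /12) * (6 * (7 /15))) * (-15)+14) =-3752 /3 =-1250.67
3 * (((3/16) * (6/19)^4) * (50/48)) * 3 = 18225/1042568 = 0.02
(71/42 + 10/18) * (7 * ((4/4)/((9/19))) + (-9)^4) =8374253/567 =14769.41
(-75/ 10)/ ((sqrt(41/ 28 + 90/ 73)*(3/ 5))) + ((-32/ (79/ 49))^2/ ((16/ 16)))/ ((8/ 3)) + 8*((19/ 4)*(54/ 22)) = 16545090/ 68651- 25*sqrt(2817143)/ 5513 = 233.39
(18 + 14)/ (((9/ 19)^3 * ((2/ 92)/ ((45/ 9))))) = 50482240/ 729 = 69248.61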